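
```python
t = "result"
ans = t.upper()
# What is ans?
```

Trace:
`t = "result"` → t = 'result'
`ans = t.upper()` → ans = 'RESULT'
So ans = 'RESULT'

Answer: 'RESULT'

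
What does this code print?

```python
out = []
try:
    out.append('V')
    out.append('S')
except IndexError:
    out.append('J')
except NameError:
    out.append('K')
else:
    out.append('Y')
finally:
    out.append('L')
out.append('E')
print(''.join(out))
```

Execution trace: 'V' (try body) → 'S' (try body, no exception) → 'Y' (else) → 'L' (finally) → 'E' (after the try/except). Output: VSYLE

Answer: VSYLE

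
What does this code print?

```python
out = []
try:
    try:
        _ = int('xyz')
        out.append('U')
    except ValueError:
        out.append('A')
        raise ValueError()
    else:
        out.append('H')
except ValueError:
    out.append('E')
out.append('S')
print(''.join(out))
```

Execution trace: 'A' (except ValueError) → 'E' (outer except ValueError) → 'S' (after the try/except). Output: AES

Answer: AES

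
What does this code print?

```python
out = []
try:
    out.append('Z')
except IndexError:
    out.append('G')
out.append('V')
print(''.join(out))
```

Execution trace: 'Z' (try body, no exception) → 'V' (after the try/except). Output: ZV

Answer: ZV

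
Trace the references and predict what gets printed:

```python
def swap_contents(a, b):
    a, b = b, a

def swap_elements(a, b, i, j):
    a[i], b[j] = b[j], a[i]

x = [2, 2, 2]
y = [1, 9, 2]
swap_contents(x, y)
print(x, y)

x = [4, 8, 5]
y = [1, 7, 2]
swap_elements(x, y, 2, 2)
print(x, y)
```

Key concept: parameter rebinding vs mutation.
Step by step:
`x = [2, 2, 2]` → x = [2, 2, 2]
`y = [1, 9, 2]` → y = [1, 9, 2]
`swap_contents(x, y)` → no visible change to tracked variables
`print(x, y)` → prints [2, 2, 2] [1, 9, 2]
`x = [4, 8, 5]` → x = [4, 8, 5]
`y = [1, 7, 2]` → y = [1, 7, 2]
`swap_elements(x, y, 2, 2)` → x = [4, 8, 2]; y = [1, 7, 5]
`print(x, y)` → prints [4, 8, 2] [1, 7, 5]

Answer:
[2, 2, 2] [1, 9, 2]
[4, 8, 2] [1, 7, 5]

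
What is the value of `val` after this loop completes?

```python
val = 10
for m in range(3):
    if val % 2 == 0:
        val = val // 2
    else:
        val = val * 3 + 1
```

Collatz-style transformation from 10
`val` takes the values: 10 → 5 → 16 → 8

Answer: 8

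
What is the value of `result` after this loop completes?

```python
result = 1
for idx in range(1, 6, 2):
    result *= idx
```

Product of 1, 3, 5, ... up to 5
`result` takes the values: 1 → 3 → 15

Answer: 15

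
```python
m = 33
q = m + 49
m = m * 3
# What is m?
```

Trace:
`m = 33` → m = 33
`q = m + 49` → q = 82
`m = m * 3` → m = 99
So m = 99

Answer: 99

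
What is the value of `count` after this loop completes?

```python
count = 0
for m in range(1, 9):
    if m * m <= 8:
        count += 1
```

Count numbers where m² ≤ 8
`count` takes the values: 0 → 1 → 2

Answer: 2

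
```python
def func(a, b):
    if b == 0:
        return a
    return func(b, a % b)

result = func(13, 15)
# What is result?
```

func(13, 15) -> func(15, 13) -> func(13, 2) -> func(2, 1) -> func(1, 0) -> 1

Answer: 1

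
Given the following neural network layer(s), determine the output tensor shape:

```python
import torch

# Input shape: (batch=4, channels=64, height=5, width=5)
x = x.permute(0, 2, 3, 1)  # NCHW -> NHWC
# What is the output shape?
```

Input: (4, 64, 5, 5) -> Output: (4, 5, 5, 64)

Answer: (4, 5, 5, 64)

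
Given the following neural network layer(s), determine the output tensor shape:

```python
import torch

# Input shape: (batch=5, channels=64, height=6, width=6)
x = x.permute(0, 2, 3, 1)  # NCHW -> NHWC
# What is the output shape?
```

Input: (5, 64, 6, 6) -> Output: (5, 6, 6, 64)

Answer: (5, 6, 6, 64)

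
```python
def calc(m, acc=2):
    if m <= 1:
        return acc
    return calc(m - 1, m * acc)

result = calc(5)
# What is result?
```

Accumulator trace (n, acc): (5, 2) -> (4, 10) -> (3, 40) -> (2, 120) -> (1, 240) -> return 240

Answer: 240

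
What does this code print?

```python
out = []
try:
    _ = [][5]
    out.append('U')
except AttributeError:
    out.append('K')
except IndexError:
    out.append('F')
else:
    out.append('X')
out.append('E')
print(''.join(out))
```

Execution trace: 'F' (except IndexError) → 'E' (after the try/except). Output: FE

Answer: FE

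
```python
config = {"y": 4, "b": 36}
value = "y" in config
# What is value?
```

Trace:
`config = {"y": 4, "b": 36}` → config = {'y': 4, 'b': 36}
`value = "y" in config` → value = True
So value = True

Answer: True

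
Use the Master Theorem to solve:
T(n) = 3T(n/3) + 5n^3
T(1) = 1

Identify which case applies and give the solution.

a=3, b=3, f(n)=5n^3. log_3(3) = 1. Since c=3 > 1 and the regularity condition holds (3(n/3)^3 = (3/3^3)n^3 with 3/3^3 < 1), Case 3 applies: T(n) = Θ(f(n)) = O(n^3).

Answer: O(n^3) - Case 3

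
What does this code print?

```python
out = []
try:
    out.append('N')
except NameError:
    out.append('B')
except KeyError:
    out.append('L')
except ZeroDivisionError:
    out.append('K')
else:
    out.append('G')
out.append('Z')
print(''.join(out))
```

Execution trace: 'N' (try body, no exception) → 'G' (else) → 'Z' (after the try/except). Output: NGZ

Answer: NGZ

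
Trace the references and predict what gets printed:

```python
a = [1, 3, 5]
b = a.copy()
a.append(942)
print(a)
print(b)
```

Key concept: list.copy() creates independent copy.
Step by step:
`a = [1, 3, 5]` → a = [1, 3, 5]
`b = a.copy()` → b = [1, 3, 5]
`a.append(942)` → a = [1, 3, 5, 942]
`print(a)` → prints [1, 3, 5, 942]
`print(b)` → prints [1, 3, 5]

Answer:
[1, 3, 5, 942]
[1, 3, 5]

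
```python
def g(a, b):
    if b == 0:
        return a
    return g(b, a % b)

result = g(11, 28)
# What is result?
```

g(11, 28) -> g(28, 11) -> g(11, 6) -> g(6, 5) -> g(5, 1) -> g(1, 0) -> 1

Answer: 1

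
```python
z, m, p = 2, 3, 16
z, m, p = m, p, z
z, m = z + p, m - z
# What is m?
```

Trace:
`z, m, p = 2, 3, 16` → z = 2; m = 3; p = 16
`z, m, p = m, p, z` → z = 3; m = 16; p = 2
`z, m = z + p, m - z` → z = 5; m = 13
So m = 13

Answer: 13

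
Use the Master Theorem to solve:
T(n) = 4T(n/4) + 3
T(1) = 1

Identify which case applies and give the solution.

a=4, b=4, f(n)=3. log_4(4) = 1. Since c=0 < 1, Case 1 applies: T(n) = Θ(n^log_b(a)) = O(n).

Answer: O(n) - Case 1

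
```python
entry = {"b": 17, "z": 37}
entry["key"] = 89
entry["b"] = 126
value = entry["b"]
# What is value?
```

Trace:
`entry = {"b": 17, "z": 37}` → entry = {'b': 17, 'z': 37}
`entry["key"] = 89` → entry = {'b': 17, 'z': 37, 'key': 89}
`entry["b"] = 126` → entry = {'b': 126, 'z': 37, 'key': 89}
`value = entry["b"]` → value = 126
So value = 126

Answer: 126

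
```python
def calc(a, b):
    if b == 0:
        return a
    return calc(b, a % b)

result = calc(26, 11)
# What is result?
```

calc(26, 11) -> calc(11, 4) -> calc(4, 3) -> calc(3, 1) -> calc(1, 0) -> 1

Answer: 1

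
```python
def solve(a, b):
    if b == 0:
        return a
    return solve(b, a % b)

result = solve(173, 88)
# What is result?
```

solve(173, 88) -> solve(88, 85) -> solve(85, 3) -> solve(3, 1) -> solve(1, 0) -> 1

Answer: 1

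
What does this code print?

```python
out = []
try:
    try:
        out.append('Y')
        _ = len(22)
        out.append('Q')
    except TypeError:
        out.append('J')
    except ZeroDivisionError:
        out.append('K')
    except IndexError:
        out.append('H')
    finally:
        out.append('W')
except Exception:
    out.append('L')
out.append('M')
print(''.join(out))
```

Execution trace: 'Y' (inner try body) → 'J' (inner except TypeError) → 'W' (inner finally) → 'M' (after the try/except). Output: YJWM

Answer: YJWM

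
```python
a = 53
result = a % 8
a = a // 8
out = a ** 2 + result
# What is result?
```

Trace:
`a = 53` → a = 53
`result = a % 8` → result = 5
`a = a // 8` → a = 6
`out = a ** 2 + result` → out = 41
So result = 5

Answer: 5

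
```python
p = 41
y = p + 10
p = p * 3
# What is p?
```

Trace:
`p = 41` → p = 41
`y = p + 10` → y = 51
`p = p * 3` → p = 123
So p = 123

Answer: 123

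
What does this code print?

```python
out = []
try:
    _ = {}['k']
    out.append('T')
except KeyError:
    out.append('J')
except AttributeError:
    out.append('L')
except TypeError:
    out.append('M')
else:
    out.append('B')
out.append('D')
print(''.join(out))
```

Execution trace: 'J' (except KeyError) → 'D' (after the try/except). Output: JD

Answer: JD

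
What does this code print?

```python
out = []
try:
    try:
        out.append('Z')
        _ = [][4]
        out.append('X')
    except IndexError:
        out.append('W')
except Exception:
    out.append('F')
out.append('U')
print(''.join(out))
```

Execution trace: 'Z' (inner try body) → 'W' (inner except IndexError) → 'U' (after the try/except). Output: ZWU

Answer: ZWU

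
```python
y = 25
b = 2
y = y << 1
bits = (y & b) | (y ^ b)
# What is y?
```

Trace:
`y = 25` → y = 25
`b = 2` → b = 2
`y = y << 1` → y = 50
`bits = (y & b) | (y ^ b)` → bits = 50
So y = 50

Answer: 50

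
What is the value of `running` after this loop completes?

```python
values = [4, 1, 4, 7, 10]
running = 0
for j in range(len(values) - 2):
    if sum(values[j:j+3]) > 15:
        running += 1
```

Count windows with sum > 15
`running` takes the values: 0 → 1

Answer: 1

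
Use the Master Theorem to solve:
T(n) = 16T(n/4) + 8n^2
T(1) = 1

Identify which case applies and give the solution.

a=16, b=4, f(n)=8n^2. log_4(16) = 2. Since c=2 = 2, Case 2 applies: T(n) = Θ(n^log_b(a) · log n) = O(n^2 log n).

Answer: O(n^2 log n) - Case 2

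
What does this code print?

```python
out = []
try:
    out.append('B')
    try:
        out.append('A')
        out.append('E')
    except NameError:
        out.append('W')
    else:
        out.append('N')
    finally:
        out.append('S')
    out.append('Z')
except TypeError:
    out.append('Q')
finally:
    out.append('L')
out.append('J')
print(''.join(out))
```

Execution trace: 'B' (try body) → 'A' (inner try body) → 'E' (inner try body, no exception) → 'N' (inner else) → 'S' (inner finally) → 'Z' (try body, no exception) → 'L' (finally) → 'J' (after the try/except). Output: BAENSZLJ

Answer: BAENSZLJ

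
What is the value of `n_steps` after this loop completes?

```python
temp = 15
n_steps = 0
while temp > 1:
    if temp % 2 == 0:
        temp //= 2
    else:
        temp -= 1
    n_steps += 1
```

Steps to reduce 15 to 1
`n_steps` takes the values: 0 → 1 → 2 → 3 → 4 → 5 → 6

Answer: 6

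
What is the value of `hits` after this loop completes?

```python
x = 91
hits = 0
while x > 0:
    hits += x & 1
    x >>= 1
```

Count set bits in 91 (binary: 0b1011011)
`hits` takes the values: 0 → 1 → 2 → 3 → 4 → 5

Answer: 5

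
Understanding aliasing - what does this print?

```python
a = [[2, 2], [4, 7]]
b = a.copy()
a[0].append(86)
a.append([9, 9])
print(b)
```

Key concept: shallow copy with nested lists.
Step by step:
`a = [[2, 2], [4, 7]]` → a = [[2, 2], [4, 7]]
`b = a.copy()` → b = [[2, 2], [4, 7]]
`a[0].append(86)` → a = [[2, 2, 86], [4, 7]]; b = [[2, 2, 86], [4, 7]]
`a.append([9, 9])` → a = [[2, 2, 86], [4, 7], [9, 9]]
`print(b)` → prints [[2, 2, 86], [4, 7]]

Answer: [[2, 2, 86], [4, 7]]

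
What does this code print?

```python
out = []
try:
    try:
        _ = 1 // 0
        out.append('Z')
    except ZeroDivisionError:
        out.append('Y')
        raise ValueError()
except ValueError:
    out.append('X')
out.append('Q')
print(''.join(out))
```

Execution trace: 'Y' (except ZeroDivisionError) → 'X' (outer except ValueError) → 'Q' (after the try/except). Output: YXQ

Answer: YXQ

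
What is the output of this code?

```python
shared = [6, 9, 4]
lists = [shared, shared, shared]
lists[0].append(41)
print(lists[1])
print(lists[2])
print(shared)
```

Key concept: list of same reference.
Step by step:
`shared = [6, 9, 4]` → shared = [6, 9, 4]
`lists = [shared, shared, shared]` → lists = [[6, 9, 4], [6, 9, 4], [6, 9, 4]]
`lists[0].append(41)` → shared = [6, 9, 4, 41]; lists = [[6, 9, 4, 41], [6, 9, 4, 41], [6, 9, 4, 41]]
`print(lists[1])` → prints [6, 9, 4, 41]
`print(lists[2])` → prints [6, 9, 4, 41]
`print(shared)` → prints [6, 9, 4, 41]

Answer:
[6, 9, 4, 41]
[6, 9, 4, 41]
[6, 9, 4, 41]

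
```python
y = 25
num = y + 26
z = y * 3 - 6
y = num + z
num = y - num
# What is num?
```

Trace:
`y = 25` → y = 25
`num = y + 26` → num = 51
`z = y * 3 - 6` → z = 69
`y = num + z` → y = 120
`num = y - num` → num = 69
So num = 69

Answer: 69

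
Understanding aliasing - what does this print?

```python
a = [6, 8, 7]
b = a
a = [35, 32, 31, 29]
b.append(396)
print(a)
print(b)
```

Key concept: rebinding vs mutation: a is rebound to a new list, b still points at the original.
Step by step:
`a = [6, 8, 7]` → a = [6, 8, 7]
`b = a` → b = [6, 8, 7] (same object as a)
`a = [35, 32, 31, 29]` → a = [35, 32, 31, 29]
`b.append(396)` → b = [6, 8, 7, 396]
`print(a)` → prints [35, 32, 31, 29]
`print(b)` → prints [6, 8, 7, 396]

Answer:
[35, 32, 31, 29]
[6, 8, 7, 396]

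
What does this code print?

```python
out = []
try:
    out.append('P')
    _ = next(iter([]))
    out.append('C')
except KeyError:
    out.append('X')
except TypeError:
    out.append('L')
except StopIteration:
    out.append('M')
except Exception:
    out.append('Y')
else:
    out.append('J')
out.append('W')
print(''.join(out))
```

Execution trace: 'P' (try body) → 'M' (except StopIteration) → 'W' (after the try/except). Output: PMW

Answer: PMW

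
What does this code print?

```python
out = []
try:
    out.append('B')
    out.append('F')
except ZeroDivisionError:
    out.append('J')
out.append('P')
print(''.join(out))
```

Execution trace: 'B' (try body) → 'F' (try body, no exception) → 'P' (after the try/except). Output: BFP

Answer: BFP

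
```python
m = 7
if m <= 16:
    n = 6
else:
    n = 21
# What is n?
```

Trace:
`m = 7` → m = 7
`if m <= 16: ...` → m <= 16 is True → n = 6
So n = 6

Answer: 6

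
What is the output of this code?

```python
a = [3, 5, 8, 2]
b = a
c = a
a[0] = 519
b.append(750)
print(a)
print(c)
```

Key concept: multiple aliases.
Step by step:
`a = [3, 5, 8, 2]` → a = [3, 5, 8, 2]
`b = a` → b = [3, 5, 8, 2] (same object as a)
`c = a` → c = [3, 5, 8, 2] (same object as a, b)
`a[0] = 519` → a = [519, 5, 8, 2] (same object as b, c); b = [519, 5, 8, 2] (same object as a, c); c = [519, 5, 8, 2] (same object as a, b)
`b.append(750)` → a = [519, 5, 8, 2, 750] (same object as b, c); b = [519, 5, 8, 2, 750] (same object as a, c); c = [519, 5, 8, 2, 750] (same object as a, b)
`print(a)` → prints [519, 5, 8, 2, 750]
`print(c)` → prints [519, 5, 8, 2, 750]

Answer:
[519, 5, 8, 2, 750]
[519, 5, 8, 2, 750]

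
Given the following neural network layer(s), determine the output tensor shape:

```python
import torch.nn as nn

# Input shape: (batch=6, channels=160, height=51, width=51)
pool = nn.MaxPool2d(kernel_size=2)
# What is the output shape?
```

Input: (6, 160, 51, 51) -> Output: (6, 160, 25, 25)

Answer: (6, 160, 25, 25)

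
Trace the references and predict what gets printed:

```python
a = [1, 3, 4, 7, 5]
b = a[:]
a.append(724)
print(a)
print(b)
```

Key concept: slice [:] creates copy.
Step by step:
`a = [1, 3, 4, 7, 5]` → a = [1, 3, 4, 7, 5]
`b = a[:]` → b = [1, 3, 4, 7, 5]
`a.append(724)` → a = [1, 3, 4, 7, 5, 724]
`print(a)` → prints [1, 3, 4, 7, 5, 724]
`print(b)` → prints [1, 3, 4, 7, 5]

Answer:
[1, 3, 4, 7, 5, 724]
[1, 3, 4, 7, 5]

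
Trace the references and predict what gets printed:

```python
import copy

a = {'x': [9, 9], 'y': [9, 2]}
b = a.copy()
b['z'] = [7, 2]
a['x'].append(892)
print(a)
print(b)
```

Key concept: shallow copy of dict with mutable values.
Step by step:
`a = {'x': [9, 9], 'y': [9, 2]}` → a = {'x': [9, 9], 'y': [9, 2]}
`b = a.copy()` → b = {'x': [9, 9], 'y': [9, 2]}
`b['z'] = [7, 2]` → b = {'x': [9, 9], 'y': [9, 2], 'z': [7, 2]}
`a['x'].append(892)` → a = {'x': [9, 9, 892], 'y': [9, 2]}; b = {'x': [9, 9, 892], 'y': [9, 2], 'z': [7, 2]}
`print(a)` → prints {'x': [9, 9, 892], 'y': [9, 2]}
`print(b)` → prints {'x': [9, 9, 892], 'y': [9, 2], 'z': [7, 2]}

Answer:
{'x': [9, 9, 892], 'y': [9, 2]}
{'x': [9, 9, 892], 'y': [9, 2], 'z': [7, 2]}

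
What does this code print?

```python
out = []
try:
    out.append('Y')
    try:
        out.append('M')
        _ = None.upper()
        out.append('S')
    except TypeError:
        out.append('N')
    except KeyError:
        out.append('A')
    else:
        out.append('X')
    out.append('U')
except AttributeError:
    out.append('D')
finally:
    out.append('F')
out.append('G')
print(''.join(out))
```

Execution trace: 'Y' (try body) → 'M' (inner try body) → 'D' (except AttributeError) → 'F' (finally) → 'G' (after the try/except). Output: YMDFG

Answer: YMDFG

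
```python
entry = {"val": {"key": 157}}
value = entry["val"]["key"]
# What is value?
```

Trace:
`entry = {"val": {"key": 157}}` → entry = {'val': {'key': 157}}
`value = entry["val"]["key"]` → value = 157
So value = 157

Answer: 157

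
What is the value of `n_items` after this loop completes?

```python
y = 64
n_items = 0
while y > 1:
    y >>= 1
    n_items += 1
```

Count right shifts until 1
`n_items` takes the values: 0 → 1 → 2 → 3 → 4 → 5 → 6

Answer: 6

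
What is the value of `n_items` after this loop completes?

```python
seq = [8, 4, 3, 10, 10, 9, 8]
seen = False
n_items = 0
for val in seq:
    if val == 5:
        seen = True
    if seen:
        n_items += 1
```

Count elements after first 5 in [8, 4, 3, 10, 10, 9, 8]
`n_items` takes the values: 0

Answer: 0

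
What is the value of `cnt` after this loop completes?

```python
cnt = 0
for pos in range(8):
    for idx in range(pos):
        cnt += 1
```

Triangle number: 0+1+2+...+7
`cnt` takes the values: 0 → 1 → 2 → 3 → 4 → 5 → 6 → 7 → 8 → 9 → 10 → 11 → 12 → 13 → 14 → 15 → 16 → 17 → 18 → 19 → 20 → 21 → 22 → 23 → 24 → 25 → 26 → 27 → 28

Answer: 28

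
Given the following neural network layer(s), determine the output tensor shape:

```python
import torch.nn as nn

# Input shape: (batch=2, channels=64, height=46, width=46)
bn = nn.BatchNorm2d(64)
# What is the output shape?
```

Input: (2, 64, 46, 46) -> Output: (2, 64, 46, 46)

Answer: (2, 64, 46, 46)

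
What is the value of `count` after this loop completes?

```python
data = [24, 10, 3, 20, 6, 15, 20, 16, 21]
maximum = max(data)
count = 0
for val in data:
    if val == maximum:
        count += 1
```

Count of max value 24 in [24, 10, 3, 20, 6, 15, 20, 16, 21]
`count` takes the values: 0 → 1

Answer: 1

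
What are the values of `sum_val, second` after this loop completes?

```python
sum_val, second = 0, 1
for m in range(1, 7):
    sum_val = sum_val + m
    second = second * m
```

Sum and factorial of 1 to 6
`sum_val, second` takes the values: (0, 1) → (1, 1) → (3, 1) → (3, 2) → (6, 2) → (6, 6) → (10, 6) → (10, 24) → (15, 24) → (15, 120) → (21, 120) → (21, 720)

Answer: 21, 720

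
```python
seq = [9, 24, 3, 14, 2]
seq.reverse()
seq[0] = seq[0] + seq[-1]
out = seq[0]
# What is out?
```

Trace:
`seq = [9, 24, 3, 14, 2]` → seq = [9, 24, 3, 14, 2]
`seq.reverse()` → seq = [2, 14, 3, 24, 9]
`seq[0] = seq[0] + seq[-1]` → seq = [11, 14, 3, 24, 9]
`out = seq[0]` → out = 11
So out = 11

Answer: 11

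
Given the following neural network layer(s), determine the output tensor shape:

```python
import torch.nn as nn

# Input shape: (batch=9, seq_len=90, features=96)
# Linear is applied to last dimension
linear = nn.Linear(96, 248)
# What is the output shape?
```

Input: (9, 90, 96) -> Output: (9, 90, 248)

Answer: (9, 90, 248)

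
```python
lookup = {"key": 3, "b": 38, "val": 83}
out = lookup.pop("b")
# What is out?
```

Trace:
`lookup = {"key": 3, "b": 38, "val": 83}` → lookup = {'key': 3, 'b': 38, 'val': 83}
`out = lookup.pop("b")` → lookup = {'key': 3, 'val': 83}; out = 38
So out = 38

Answer: 38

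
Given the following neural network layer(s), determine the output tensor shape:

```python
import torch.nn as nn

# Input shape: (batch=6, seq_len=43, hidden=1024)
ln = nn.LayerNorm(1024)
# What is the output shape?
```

Input: (6, 43, 1024) -> Output: (6, 43, 1024)

Answer: (6, 43, 1024)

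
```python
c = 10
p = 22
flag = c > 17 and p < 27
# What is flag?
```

Trace:
`c = 10` → c = 10
`p = 22` → p = 22
`flag = c > 17 and p < 27` → flag = False
So flag = False

Answer: False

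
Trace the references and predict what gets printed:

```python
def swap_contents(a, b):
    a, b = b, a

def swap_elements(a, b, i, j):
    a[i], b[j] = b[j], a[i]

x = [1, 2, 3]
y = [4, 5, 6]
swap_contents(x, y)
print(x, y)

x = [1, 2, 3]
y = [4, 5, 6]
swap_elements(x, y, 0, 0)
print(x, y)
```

Key concept: parameter rebinding vs mutation.
Step by step:
`x = [1, 2, 3]` → x = [1, 2, 3]
`y = [4, 5, 6]` → y = [4, 5, 6]
`swap_contents(x, y)` → no visible change to tracked variables
`print(x, y)` → prints [1, 2, 3] [4, 5, 6]
`x = [1, 2, 3]` → x = [1, 2, 3]
`y = [4, 5, 6]` → y = [4, 5, 6]
`swap_elements(x, y, 0, 0)` → x = [4, 2, 3]; y = [1, 5, 6]
`print(x, y)` → prints [4, 2, 3] [1, 5, 6]

Answer:
[1, 2, 3] [4, 5, 6]
[4, 2, 3] [1, 5, 6]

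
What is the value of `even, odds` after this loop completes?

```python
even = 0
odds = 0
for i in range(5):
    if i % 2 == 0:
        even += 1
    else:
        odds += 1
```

Count evens and odds in range(5)
`even, odds` takes the values: (0, 0) → (1, 0) → (1, 1) → (2, 1) → (2, 2) → (3, 2)

Answer: 3, 2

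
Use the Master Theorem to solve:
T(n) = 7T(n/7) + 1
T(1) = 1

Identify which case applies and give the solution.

a=7, b=7, f(n)=1. log_7(7) = 1. Since c=0 < 1, Case 1 applies: T(n) = Θ(n^log_b(a)) = O(n).

Answer: O(n) - Case 1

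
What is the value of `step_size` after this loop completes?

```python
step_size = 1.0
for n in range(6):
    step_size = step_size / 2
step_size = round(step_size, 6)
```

Halving LR 6 times: 1 / 2^6
`step_size` takes the values: 1.0 → 0.5 → 0.25 → 0.125 → 0.0625 → 0.03125 → 0.015625

Answer: 0.015625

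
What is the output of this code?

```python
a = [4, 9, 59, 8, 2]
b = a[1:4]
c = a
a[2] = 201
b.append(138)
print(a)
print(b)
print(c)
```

Key concept: slice vs alias.
Step by step:
`a = [4, 9, 59, 8, 2]` → a = [4, 9, 59, 8, 2]
`b = a[1:4]` → b = [9, 59, 8]
`c = a` → c = [4, 9, 59, 8, 2] (same object as a)
`a[2] = 201` → a = [4, 9, 201, 8, 2] (same object as c); c = [4, 9, 201, 8, 2] (same object as a)
`b.append(138)` → b = [9, 59, 8, 138]
`print(a)` → prints [4, 9, 201, 8, 2]
`print(b)` → prints [9, 59, 8, 138]
`print(c)` → prints [4, 9, 201, 8, 2]

Answer:
[4, 9, 201, 8, 2]
[9, 59, 8, 138]
[4, 9, 201, 8, 2]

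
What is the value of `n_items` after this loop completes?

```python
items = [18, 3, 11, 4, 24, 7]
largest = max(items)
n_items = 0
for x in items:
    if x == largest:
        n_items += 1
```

Count of max value 24 in [18, 3, 11, 4, 24, 7]
`n_items` takes the values: 0 → 1

Answer: 1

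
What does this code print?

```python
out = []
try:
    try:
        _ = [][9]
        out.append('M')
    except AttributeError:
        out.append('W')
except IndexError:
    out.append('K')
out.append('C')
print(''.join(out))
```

Execution trace: 'K' (outer except IndexError) → 'C' (after the try/except). Output: KC

Answer: KC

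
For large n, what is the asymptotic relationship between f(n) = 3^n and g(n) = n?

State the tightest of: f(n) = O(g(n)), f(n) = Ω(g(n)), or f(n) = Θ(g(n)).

3^n vs n: f(n) = Ω(g(n)) but not O(g(n)) — 3^n grows strictly faster than n.

Answer: f(n) = Ω(g(n)) but not O(g(n)) — 3^n grows strictly faster than n.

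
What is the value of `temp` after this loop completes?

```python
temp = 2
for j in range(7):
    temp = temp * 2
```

Multiply by 2, 7 times: 2 * 2^7 = 256
`temp` takes the values: 2 → 4 → 8 → 16 → 32 → 64 → 128 → 256

Answer: 256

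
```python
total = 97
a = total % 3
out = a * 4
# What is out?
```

Trace:
`total = 97` → total = 97
`a = total % 3` → a = 1
`out = a * 4` → out = 4
So out = 4

Answer: 4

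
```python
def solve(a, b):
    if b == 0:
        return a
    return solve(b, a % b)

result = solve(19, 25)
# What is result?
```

solve(19, 25) -> solve(25, 19) -> solve(19, 6) -> solve(6, 1) -> solve(1, 0) -> 1

Answer: 1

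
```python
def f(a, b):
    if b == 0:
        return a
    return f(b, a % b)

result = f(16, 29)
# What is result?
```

f(16, 29) -> f(29, 16) -> f(16, 13) -> f(13, 3) -> f(3, 1) -> f(1, 0) -> 1

Answer: 1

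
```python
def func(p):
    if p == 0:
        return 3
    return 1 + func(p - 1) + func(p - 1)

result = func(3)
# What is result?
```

func(p) = 1 + 2·func(p-1), func(0)=3. Closed form: (3+1)·2^3 - 1 = 31.

Answer: 31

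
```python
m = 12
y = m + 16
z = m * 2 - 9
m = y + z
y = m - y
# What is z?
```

Trace:
`m = 12` → m = 12
`y = m + 16` → y = 28
`z = m * 2 - 9` → z = 15
`m = y + z` → m = 43
`y = m - y` → y = 15
So z = 15

Answer: 15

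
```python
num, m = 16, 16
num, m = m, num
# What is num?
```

Trace:
`num, m = 16, 16` → num = 16; m = 16
`num, m = m, num` → num = 16; m = 16
So num = 16

Answer: 16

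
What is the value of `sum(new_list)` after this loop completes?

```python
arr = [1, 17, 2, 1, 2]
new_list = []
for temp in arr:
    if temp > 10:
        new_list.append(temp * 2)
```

Sum of doubled values > 10
`new_list` takes the values: [] → [34]
So `sum(new_list)` = 34

Answer: 34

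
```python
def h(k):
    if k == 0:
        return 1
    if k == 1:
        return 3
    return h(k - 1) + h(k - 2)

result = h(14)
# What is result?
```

Build up from base cases: h(0)=1, h(1)=3, h(2)=4, h(3)=7, h(4)=11, h(5)=18, h(6)=29, ..., h(14)=1364

Answer: 1364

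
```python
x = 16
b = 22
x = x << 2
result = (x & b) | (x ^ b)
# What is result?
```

Trace:
`x = 16` → x = 16
`b = 22` → b = 22
`x = x << 2` → x = 64
`result = (x & b) | (x ^ b)` → result = 86
So result = 86

Answer: 86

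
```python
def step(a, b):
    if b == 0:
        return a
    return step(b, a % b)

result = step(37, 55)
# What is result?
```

step(37, 55) -> step(55, 37) -> step(37, 18) -> step(18, 1) -> step(1, 0) -> 1

Answer: 1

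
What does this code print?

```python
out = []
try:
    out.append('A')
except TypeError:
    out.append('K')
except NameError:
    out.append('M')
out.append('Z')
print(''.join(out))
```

Execution trace: 'A' (try body, no exception) → 'Z' (after the try/except). Output: AZ

Answer: AZ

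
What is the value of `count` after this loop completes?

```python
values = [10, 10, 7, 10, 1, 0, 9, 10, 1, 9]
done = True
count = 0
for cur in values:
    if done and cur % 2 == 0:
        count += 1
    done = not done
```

Count even values at even positions
`count` takes the values: 0 → 1

Answer: 1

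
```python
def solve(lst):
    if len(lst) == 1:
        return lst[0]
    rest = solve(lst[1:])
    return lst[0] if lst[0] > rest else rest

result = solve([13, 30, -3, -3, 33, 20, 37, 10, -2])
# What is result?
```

Recursive max over [13, 30, -3, -3, 33, 20, 37, 10, -2] = 37

Answer: 37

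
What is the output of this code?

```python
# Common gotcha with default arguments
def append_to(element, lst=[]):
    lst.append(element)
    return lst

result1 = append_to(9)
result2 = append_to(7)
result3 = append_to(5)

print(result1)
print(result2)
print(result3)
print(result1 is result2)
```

Key concept: mutable default argument gotcha.
Step by step:
`result1 = append_to(9)` → result1 = [9]
`result2 = append_to(7)` → result1 = [9, 7] (same object as result2); result2 = [9, 7] (same object as result1)
`result3 = append_to(5)` → result1 = [9, 7, 5] (same object as result2, result3); result2 = [9, 7, 5] (same object as result1, result3); result3 = [9, 7, 5] (same object as result1, result2)
`print(result1)` → prints [9, 7, 5]
`print(result2)` → prints [9, 7, 5]
`print(result3)` → prints [9, 7, 5]
`print(result1 is result2)` → prints True

Answer:
[9, 7, 5]
[9, 7, 5]
[9, 7, 5]
True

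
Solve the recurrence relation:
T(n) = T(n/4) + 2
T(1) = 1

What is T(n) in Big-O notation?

Each step divides n by 4 and adds 2. After log_4(n) steps we reach T(1)=1. So T(n) = 2·log_4(n) + 1 = O(log n).

Answer: O(log n)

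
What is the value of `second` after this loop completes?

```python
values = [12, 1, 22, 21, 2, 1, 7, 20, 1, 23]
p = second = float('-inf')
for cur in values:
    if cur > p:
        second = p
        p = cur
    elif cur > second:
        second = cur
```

Second largest (with repeats) in [12, 1, 22, 21, 2, 1, 7, 20, 1, 23]
`second` takes the values: -inf → 1 → 12 → 21 → 22

Answer: 22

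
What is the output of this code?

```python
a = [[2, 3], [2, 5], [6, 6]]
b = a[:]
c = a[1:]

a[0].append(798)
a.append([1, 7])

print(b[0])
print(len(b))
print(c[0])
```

Key concept: slice with nested mutation.
Step by step:
`a = [[2, 3], [2, 5], [6, 6]]` → a = [[2, 3], [2, 5], [6, 6]]
`b = a[:]` → b = [[2, 3], [2, 5], [6, 6]]
`c = a[1:]` → c = [[2, 5], [6, 6]]
`a[0].append(798)` → a = [[2, 3, 798], [2, 5], [6, 6]]; b = [[2, 3, 798], [2, 5], [6, 6]]
`a.append([1, 7])` → a = [[2, 3, 798], [2, 5], [6, 6], [1, 7]]
`print(b[0])` → prints [2, 3, 798]
`print(len(b))` → prints 3
`print(c[0])` → prints [2, 5]

Answer:
[2, 3, 798]
3
[2, 5]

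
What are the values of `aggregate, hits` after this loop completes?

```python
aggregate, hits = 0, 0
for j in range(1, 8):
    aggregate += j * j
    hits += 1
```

Sum of squares and count
`aggregate, hits` takes the values: (0, 0) → (1, 0) → (1, 1) → (5, 1) → (5, 2) → (14, 2) → (14, 3) → (30, 3) → (30, 4) → (55, 4) → (55, 5) → (91, 5) → (91, 6) → (140, 6) → (140, 7)

Answer: 140, 7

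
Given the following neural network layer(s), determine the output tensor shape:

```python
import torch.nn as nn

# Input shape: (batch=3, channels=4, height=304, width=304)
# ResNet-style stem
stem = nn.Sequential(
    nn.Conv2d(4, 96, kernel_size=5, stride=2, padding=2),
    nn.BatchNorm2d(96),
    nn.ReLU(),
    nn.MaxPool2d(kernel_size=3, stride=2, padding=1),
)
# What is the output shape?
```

Input: (3, 4, 304, 304) -> after Conv2d 5x5 stride=2: (3, 96, 152, 152) -> Output: (3, 96, 76, 76)

Answer: (3, 96, 76, 76)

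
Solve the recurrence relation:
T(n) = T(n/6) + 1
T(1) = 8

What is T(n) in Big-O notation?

Each step divides n by 6 and adds 1. After log_6(n) steps we reach T(1)=8. So T(n) = 1·log_6(n) + 8 = O(log n).

Answer: O(log n)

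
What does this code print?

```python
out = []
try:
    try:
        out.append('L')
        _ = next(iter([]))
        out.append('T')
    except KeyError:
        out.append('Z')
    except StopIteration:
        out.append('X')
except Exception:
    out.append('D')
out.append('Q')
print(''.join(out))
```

Execution trace: 'L' (inner try body) → 'X' (inner except StopIteration) → 'Q' (after the try/except). Output: LXQ

Answer: LXQ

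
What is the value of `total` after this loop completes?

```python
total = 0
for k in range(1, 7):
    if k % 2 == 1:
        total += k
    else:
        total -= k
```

Add odd, subtract even
`total` takes the values: 0 → 1 → -1 → 2 → -2 → 3 → -3

Answer: -3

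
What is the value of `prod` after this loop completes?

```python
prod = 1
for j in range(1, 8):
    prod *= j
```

7! = 5040
`prod` takes the values: 1 → 2 → 6 → 24 → 120 → 720 → 5040

Answer: 5040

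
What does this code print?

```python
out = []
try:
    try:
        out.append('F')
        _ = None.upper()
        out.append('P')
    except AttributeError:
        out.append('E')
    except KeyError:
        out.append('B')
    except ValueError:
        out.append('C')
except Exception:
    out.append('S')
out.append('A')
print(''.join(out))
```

Execution trace: 'F' (inner try body) → 'E' (inner except AttributeError) → 'A' (after the try/except). Output: FEA

Answer: FEA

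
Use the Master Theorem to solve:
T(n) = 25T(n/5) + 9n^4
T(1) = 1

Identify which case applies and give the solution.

a=25, b=5, f(n)=9n^4. log_5(25) = 2. Since c=4 > 2 and the regularity condition holds (25(n/5)^4 = (25/5^4)n^4 with 25/5^4 < 1), Case 3 applies: T(n) = Θ(f(n)) = O(n^4).

Answer: O(n^4) - Case 3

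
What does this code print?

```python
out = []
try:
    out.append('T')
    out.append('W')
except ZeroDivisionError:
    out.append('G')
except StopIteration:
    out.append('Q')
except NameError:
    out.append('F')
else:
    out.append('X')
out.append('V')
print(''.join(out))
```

Execution trace: 'T' (try body) → 'W' (try body, no exception) → 'X' (else) → 'V' (after the try/except). Output: TWXV

Answer: TWXV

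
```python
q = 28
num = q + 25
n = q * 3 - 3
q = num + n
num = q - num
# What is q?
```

Trace:
`q = 28` → q = 28
`num = q + 25` → num = 53
`n = q * 3 - 3` → n = 81
`q = num + n` → q = 134
`num = q - num` → num = 81
So q = 134

Answer: 134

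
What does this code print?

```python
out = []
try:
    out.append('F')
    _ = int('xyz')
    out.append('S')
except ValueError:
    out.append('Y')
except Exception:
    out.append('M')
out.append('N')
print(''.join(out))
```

Execution trace: 'F' (try body) → 'Y' (except ValueError) → 'N' (after the try/except). Output: FYN

Answer: FYN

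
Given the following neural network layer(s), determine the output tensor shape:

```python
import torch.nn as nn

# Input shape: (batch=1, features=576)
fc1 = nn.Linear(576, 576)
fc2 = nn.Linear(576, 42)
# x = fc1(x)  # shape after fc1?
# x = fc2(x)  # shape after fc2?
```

Input: (1, 576) -> after fc1: (1, 576) -> Output: (1, 42)

Answer: (1, 42)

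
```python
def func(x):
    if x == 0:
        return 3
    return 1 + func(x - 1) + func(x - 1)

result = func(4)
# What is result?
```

func(x) = 1 + 2·func(x-1), func(0)=3. Closed form: (3+1)·2^4 - 1 = 63.

Answer: 63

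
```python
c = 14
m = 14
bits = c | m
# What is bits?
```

Trace:
`c = 14` → c = 14
`m = 14` → m = 14
`bits = c | m` → bits = 14
So bits = 14

Answer: 14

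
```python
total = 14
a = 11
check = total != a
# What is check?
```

Trace:
`total = 14` → total = 14
`a = 11` → a = 11
`check = total != a` → check = True
So check = True

Answer: True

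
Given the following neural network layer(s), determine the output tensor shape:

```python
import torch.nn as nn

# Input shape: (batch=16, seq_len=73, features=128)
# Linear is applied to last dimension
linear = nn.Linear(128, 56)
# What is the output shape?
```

Input: (16, 73, 128) -> Output: (16, 73, 56)

Answer: (16, 73, 56)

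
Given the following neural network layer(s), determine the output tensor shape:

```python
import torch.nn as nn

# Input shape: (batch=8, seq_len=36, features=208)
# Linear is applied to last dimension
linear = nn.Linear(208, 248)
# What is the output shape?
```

Input: (8, 36, 208) -> Output: (8, 36, 248)

Answer: (8, 36, 248)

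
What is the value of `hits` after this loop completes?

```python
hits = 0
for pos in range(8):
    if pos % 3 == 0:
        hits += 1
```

Count numbers divisible by 3 in range(8)
`hits` takes the values: 0 → 1 → 2 → 3

Answer: 3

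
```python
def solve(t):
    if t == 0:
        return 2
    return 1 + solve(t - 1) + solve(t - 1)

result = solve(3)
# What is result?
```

solve(t) = 1 + 2·solve(t-1), solve(0)=2. Closed form: (2+1)·2^3 - 1 = 23.

Answer: 23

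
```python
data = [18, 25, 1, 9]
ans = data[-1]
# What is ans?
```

Trace:
`data = [18, 25, 1, 9]` → data = [18, 25, 1, 9]
`ans = data[-1]` → ans = 9
So ans = 9

Answer: 9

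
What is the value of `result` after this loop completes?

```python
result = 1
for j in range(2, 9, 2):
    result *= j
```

Product of even numbers 2 to 8
`result` takes the values: 1 → 2 → 8 → 48 → 384

Answer: 384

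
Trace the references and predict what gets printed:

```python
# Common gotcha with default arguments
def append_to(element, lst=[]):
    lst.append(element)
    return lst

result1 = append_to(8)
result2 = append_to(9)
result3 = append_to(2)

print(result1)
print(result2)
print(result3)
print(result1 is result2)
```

Key concept: mutable default argument gotcha.
Step by step:
`result1 = append_to(8)` → result1 = [8]
`result2 = append_to(9)` → result1 = [8, 9] (same object as result2); result2 = [8, 9] (same object as result1)
`result3 = append_to(2)` → result1 = [8, 9, 2] (same object as result2, result3); result2 = [8, 9, 2] (same object as result1, result3); result3 = [8, 9, 2] (same object as result1, result2)
`print(result1)` → prints [8, 9, 2]
`print(result2)` → prints [8, 9, 2]
`print(result3)` → prints [8, 9, 2]
`print(result1 is result2)` → prints True

Answer:
[8, 9, 2]
[8, 9, 2]
[8, 9, 2]
True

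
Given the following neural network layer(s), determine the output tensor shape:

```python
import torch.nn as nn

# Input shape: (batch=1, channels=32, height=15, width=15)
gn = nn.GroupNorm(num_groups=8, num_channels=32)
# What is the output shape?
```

Input: (1, 32, 15, 15) -> Output: (1, 32, 15, 15)

Answer: (1, 32, 15, 15)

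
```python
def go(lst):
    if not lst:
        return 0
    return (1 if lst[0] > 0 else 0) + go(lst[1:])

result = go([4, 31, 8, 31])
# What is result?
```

Count of positive elements in [4, 31, 8, 31] = 4

Answer: 4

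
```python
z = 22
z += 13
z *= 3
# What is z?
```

Trace:
`z = 22` → z = 22
`z += 13` → z = 35
`z *= 3` → z = 105
So z = 105

Answer: 105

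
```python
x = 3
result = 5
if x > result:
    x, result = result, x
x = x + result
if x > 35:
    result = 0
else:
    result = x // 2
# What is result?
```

Trace:
`x = 3` → x = 3
`result = 5` → result = 5
`if x > result: ...` → x > result is False → no variable changes
`x = x + result` → x = 8
`if x > 35: ...` → x > 35 is False, take else branch → result = 4
So result = 4

Answer: 4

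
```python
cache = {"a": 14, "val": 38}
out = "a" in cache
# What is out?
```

Trace:
`cache = {"a": 14, "val": 38}` → cache = {'a': 14, 'val': 38}
`out = "a" in cache` → out = True
So out = True

Answer: True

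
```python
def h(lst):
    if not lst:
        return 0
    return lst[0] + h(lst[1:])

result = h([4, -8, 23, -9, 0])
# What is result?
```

4 + (-8) + 23 + (-9) + 0 + 0 = 10

Answer: 10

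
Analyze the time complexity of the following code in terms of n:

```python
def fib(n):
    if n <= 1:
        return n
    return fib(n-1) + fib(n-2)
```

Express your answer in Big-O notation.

This is Recursive Fibonacci (naive). Time complexity: O(2^n).

Answer: O(2^n)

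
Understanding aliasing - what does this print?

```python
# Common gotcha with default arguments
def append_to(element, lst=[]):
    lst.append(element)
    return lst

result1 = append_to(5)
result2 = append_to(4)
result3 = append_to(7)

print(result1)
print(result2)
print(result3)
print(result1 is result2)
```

Key concept: mutable default argument gotcha.
Step by step:
`result1 = append_to(5)` → result1 = [5]
`result2 = append_to(4)` → result1 = [5, 4] (same object as result2); result2 = [5, 4] (same object as result1)
`result3 = append_to(7)` → result1 = [5, 4, 7] (same object as result2, result3); result2 = [5, 4, 7] (same object as result1, result3); result3 = [5, 4, 7] (same object as result1, result2)
`print(result1)` → prints [5, 4, 7]
`print(result2)` → prints [5, 4, 7]
`print(result3)` → prints [5, 4, 7]
`print(result1 is result2)` → prints True

Answer:
[5, 4, 7]
[5, 4, 7]
[5, 4, 7]
True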